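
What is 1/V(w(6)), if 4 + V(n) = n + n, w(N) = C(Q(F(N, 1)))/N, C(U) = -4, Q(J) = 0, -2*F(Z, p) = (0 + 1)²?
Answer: -3/16 ≈ -0.18750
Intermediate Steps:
F(Z, p) = -½ (F(Z, p) = -(0 + 1)²/2 = -½*1² = -½*1 = -½)
w(N) = -4/N
V(n) = -4 + 2*n (V(n) = -4 + (n + n) = -4 + 2*n)
1/V(w(6)) = 1/(-4 + 2*(-4/6)) = 1/(-4 + 2*(-4*⅙)) = 1/(-4 + 2*(-⅔)) = 1/(-4 - 4/3) = 1/(-16/3) = -3/16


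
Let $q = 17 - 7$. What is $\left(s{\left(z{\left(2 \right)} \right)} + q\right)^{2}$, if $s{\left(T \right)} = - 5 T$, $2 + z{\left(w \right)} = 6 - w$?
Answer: $0$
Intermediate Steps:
$z{\left(w \right)} = 4 - w$ ($z{\left(w \right)} = -2 - \left(-6 + w\right) = 4 - w$)
$q = 10$
$\left(s{\left(z{\left(2 \right)} \right)} + q\right)^{2} = \left(- 5 \left(4 - 2\right) + 10\right)^{2} = \left(\left(-5\right) 2 + 10\right)^{2} = \left(-10 + 10\right)^{2} = 0^{2} = 0$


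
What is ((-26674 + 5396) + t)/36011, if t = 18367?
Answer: -2911/36011 ≈ -0.080836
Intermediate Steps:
((-26674 + 5396) + t)/36011 = ((-26674 + 5396) + 18367)/36011 = (-21278 + 18367)*(1/36011) = -2911*1/36011 = -2911/36011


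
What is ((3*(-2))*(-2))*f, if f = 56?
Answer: 672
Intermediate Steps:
((3*(-2))*(-2))*f = ((3*(-2))*(-2))*56 = -6*(-2)*56 = 12*56 = 672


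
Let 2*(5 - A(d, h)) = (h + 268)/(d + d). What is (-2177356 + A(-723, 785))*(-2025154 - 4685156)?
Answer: 7042356313347015/482 ≈ 1.4611e+13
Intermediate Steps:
A(d, h) = 5 - (268 + h)/(4*d) (A(d, h) = 5 - (h + 268)/(2*(d + d)) = 5 - (268 + h)/(2*(2*d)) = 5 - (268 + h)*1/(2*d)/2 = 5 - (268 + h)/(4*d))
(-2177356 + A(-723, 785))*(-2025154 - 4685156) = (-2177356 + (¼)*(-268 - 1*785 + 20*(-723))/(-723))*(-2025154 - 4685156) = (-2177356 + (¼)*(-1/723)*(-268 - 785 - 14460))*(-6710310) = (-2177356 + (¼)*(-1/723)*(-15513))*(-6710310) = (-2177356 + 5171/964)*(-6710310) = -2098966013/964*(-6710310) = 7042356313347015/482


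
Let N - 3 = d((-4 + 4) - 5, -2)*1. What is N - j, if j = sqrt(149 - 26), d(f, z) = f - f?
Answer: 3 - sqrt(123) ≈ -8.0905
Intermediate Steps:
d(f, z) = 0
j = sqrt(123) ≈ 11.091
N = 3 (N = 3 + 0*1 = 3 + 0 = 3)
N - j = 3 - sqrt(123)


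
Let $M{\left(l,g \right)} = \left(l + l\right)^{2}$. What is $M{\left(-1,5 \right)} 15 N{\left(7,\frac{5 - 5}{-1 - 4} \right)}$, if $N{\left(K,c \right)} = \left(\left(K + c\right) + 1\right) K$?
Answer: $3360$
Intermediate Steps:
$M{\left(l,g \right)} = 4 l^{2}$ ($M{\left(l,g \right)} = \left(2 l\right)^{2} = 4 l^{2}$)
$N{\left(K,c \right)} = K \left(1 + K + c\right)$ ($N{\left(K,c \right)} = \left(1 + K + c\right) K = K \left(1 + K + c\right)$)
$M{\left(-1,5 \right)} 15 N{\left(7,\frac{5 - 5}{-1 - 4} \right)} = 4 \left(-1\right)^{2} \cdot 15 \cdot 7 \left(1 + 7 + \frac{5 - 5}{-1 - 4}\right) = 4 \cdot 1 \cdot 15 \cdot 7 \left(1 + 7 + \frac{0}{-5}\right) = 4 \cdot 15 \cdot 7 \left(1 + 7 + 0 \left(- \frac{1}{5}\right)\right) = 60 \cdot 7 \left(1 + 7 + 0\right) = 60 \cdot 7 \cdot 8 = 60 \cdot 56 = 3360$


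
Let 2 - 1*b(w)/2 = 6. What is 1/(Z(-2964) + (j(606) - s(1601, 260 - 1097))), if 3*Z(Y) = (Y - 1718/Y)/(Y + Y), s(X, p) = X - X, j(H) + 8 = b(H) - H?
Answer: -26355888/16388970547 ≈ -0.0016081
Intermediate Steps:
b(w) = -8 (b(w) = 4 - 2*6 = 4 - 12 = -8)
j(H) = -16 - H (j(H) = -8 + (-8 - H) = -16 - H)
s(X, p) = 0
Z(Y) = (Y - 1718/Y)/(6*Y) (Z(Y) = ((Y - 1718/Y)/(Y + Y))/3 = ((Y - 1718/Y)/((2*Y)))/3 = ((Y - 1718/Y)*(1/(2*Y)))/3 = ((Y - 1718/Y)/(2*Y))/3 = (Y - 1718/Y)/(6*Y))
1/(Z(-2964) + (j(606) - s(1601, 260 - 1097))) = 1/((⅙)*(-1718 + (-2964)²)/(-2964)² + ((-16 - 1*606) - 1*0)) = 1/((⅙)*(1/8785296)*(-1718 + 8785296) + ((-16 - 606) + 0)) = 1/((⅙)*(1/8785296)*8783578 + (-622 + 0)) = 1/(4391789/26355888 - 622) = 1/(-16388970547/26355888) = -26355888/16388970547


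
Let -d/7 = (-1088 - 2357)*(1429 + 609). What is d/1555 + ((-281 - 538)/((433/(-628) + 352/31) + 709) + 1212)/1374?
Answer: 31537042471356958/997809882455 ≈ 31606.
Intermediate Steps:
d = 49146370 (d = -7*(-1088 - 2357)*(1429 + 609) = -(-24115)*2038 = -7*(-7020910) = 49146370)
d/1555 + ((-281 - 538)/((433/(-628) + 352/31) + 709) + 1212)/1374 = 49146370/1555 + ((-281 - 538)/((433/(-628) + 352/31) + 709) + 1212)/1374 = 49146370*(1/1555) + (-819/((433*(-1/628) + 352*(1/31)) + 709) + 1212)*(1/1374) = 9829274/311 + (-819/((-433/628 + 352/31) + 709) + 1212)*(1/1374) = 9829274/311 + (-819/(207633/19468 + 709) + 1212)*(1/1374) = 9829274/311 + (-819/14010445/19468 + 1212)*(1/1374) = 9829274/311 + (-819*19468/14010445 + 1212)*(1/1374) = 9829274/311 + (-15944292/14010445 + 1212)*(1/1374) = 9829274/311 + (16964715048/14010445)*(1/1374) = 9829274/311 + 2827452508/3208391905 = 31537042471356958/997809882455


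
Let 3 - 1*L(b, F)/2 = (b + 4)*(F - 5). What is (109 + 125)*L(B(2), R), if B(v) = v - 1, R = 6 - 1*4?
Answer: 8424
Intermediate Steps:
R = 2 (R = 6 - 4 = 2)
B(v) = -1 + v
L(b, F) = 6 - 2*(-5 + F)*(4 + b) (L(b, F) = 6 - 2*(b + 4)*(F - 5) = 6 - 2*(4 + b)*(-5 + F) = 6 - 2*(-5 + F)*(4 + b))
(109 + 125)*L(B(2), R) = (109 + 125)*(46 - 8*2 + 10*(-1 + 2) - 2*2*(-1 + 2)) = 234*(46 - 16 + 10*1 - 2*2*1) = 234*(46 - 16 + 10 - 4) = 234*36 = 8424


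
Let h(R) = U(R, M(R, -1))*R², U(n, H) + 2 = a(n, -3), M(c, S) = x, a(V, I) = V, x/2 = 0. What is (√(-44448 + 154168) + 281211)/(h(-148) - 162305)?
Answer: -281211/3447905 - 2*√27430/3447905 ≈ -0.081656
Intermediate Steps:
x = 0 (x = 2*0 = 0)
M(c, S) = 0
U(n, H) = -2 + n
h(R) = R²*(-2 + R) (h(R) = (-2 + R)*R² = R²*(-2 + R))
(√(-44448 + 154168) + 281211)/(h(-148) - 162305) = (√(-44448 + 154168) + 281211)/((-148)²*(-2 - 148) - 162305) = (√109720 + 281211)/(21904*(-150) - 162305) = (2*√27430 + 281211)/(-3285600 - 162305) = (281211 + 2*√27430)/(-3447905) = (281211 + 2*√27430)*(-1/3447905) = -281211/3447905 - 2*√27430/3447905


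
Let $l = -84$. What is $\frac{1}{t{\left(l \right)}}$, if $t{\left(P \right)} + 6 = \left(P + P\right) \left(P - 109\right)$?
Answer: $\frac{1}{32418} \approx 3.0847 \cdot 10^{-5}$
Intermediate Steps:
$t{\left(P \right)} = -6 + 2 P \left(-109 + P\right)$ ($t{\left(P \right)} = -6 + \left(P + P\right) \left(P - 109\right) = -6 + 2 P \left(-109 + P\right)$)
$\frac{1}{t{\left(l \right)}} = \frac{1}{-6 - -18312 + 2 \left(-84\right)^{2}} = \frac{1}{-6 + 18312 + 2 \cdot 7056} = \frac{1}{-6 + 18312 + 14112} = \frac{1}{32418}$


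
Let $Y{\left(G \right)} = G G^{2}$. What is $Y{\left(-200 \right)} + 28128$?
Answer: $-7971872$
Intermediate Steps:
$Y{\left(G \right)} = G^{3}$
$Y{\left(-200 \right)} + 28128 = \left(-200\right)^{3} + 28128 = -8000000 + 28128 = -7971872$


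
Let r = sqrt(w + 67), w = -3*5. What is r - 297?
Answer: -297 + 2*sqrt(13) ≈ -289.79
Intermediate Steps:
w = -15
r = 2*sqrt(13) (r = sqrt(-15 + 67) = sqrt(52) = 2*sqrt(13) ≈ 7.2111)
r - 297 = 2*sqrt(13) - 297 = -297 + 2*sqrt(13)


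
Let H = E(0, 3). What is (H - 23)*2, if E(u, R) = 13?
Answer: -20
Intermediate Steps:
H = 13
(H - 23)*2 = (13 - 23)*2 = -10*2 = -20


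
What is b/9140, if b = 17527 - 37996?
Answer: -20469/9140 ≈ -2.2395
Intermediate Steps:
b = -20469
b/9140 = -20469/9140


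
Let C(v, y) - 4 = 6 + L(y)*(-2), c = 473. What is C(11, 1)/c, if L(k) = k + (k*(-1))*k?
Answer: 10/473 ≈ 0.021142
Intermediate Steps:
L(k) = k - k² (L(k) = k + (-k)*k = k - k²)
C(v, y) = 10 - 2*y*(1 - y) (C(v, y) = 4 + (6 + (y*(1 - y))*(-2)) = 4 + (6 - 2*y*(1 - y)) = 10 - 2*y*(1 - y))
C(11, 1)/c = (10 + 2*1*(-1 + 1))/473 = (10 + 2*1*0)*(1/473) = (10 + 0)*(1/473) = 10*(1/473) = 10/473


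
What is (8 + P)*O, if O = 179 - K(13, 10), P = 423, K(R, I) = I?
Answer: 72839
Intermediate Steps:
O = 169 (O = 179 - 1*10 = 179 - 10 = 169)
(8 + P)*O = (8 + 423)*169 = 431*169 = 72839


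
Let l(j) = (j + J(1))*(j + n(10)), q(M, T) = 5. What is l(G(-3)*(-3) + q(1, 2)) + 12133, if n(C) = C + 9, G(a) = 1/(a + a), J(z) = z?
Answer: 49169/4 ≈ 12292.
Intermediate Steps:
G(a) = 1/(2*a)
n(C) = 9 + C
l(j) = (1 + j)*(19 + j) (l(j) = (j + 1)*(j + (9 + 10)) = (1 + j)*(j + 19) = (1 + j)*(19 + j))
l(G(-3)*(-3) + q(1, 2)) + 12133 = (19 + (((½)/(-3))*(-3) + 5)² + 20*(((½)/(-3))*(-3) + 5)) + 12133 = (19 + (((½)*(-⅓))*(-3) + 5)² + 20*(((½)*(-⅓))*(-3) + 5)) + 12133 = (19 + (-⅙*(-3) + 5)² + 20*(-⅙*(-3) + 5)) + 12133 = (19 + (½ + 5)² + 20*(½ + 5)) + 12133 = (19 + (11/2)² + 20*(11/2)) + 12133 = (19 + 121/4 + 110) + 12133 = 637/4 + 12133 = 49169/4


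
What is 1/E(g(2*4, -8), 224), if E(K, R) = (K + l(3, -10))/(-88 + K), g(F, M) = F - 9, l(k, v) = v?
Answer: 89/11 ≈ 8.0909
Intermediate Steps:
g(F, M) = -9 + F
E(K, R) = (-10 + K)/(-88 + K) (E(K, R) = (K - 10)/(-88 + K) = (-10 + K)/(-88 + K))
1/E(g(2*4, -8), 224) = 1/((-10 + (-9 + 2*4))/(-88 + (-9 + 2*4))) = 1/((-10 + (-9 + 8))/(-88 + (-9 + 8))) = 1/((-10 - 1)/(-88 - 1)) = 1/(-11/(-89)) = 1/(-1/89*(-11)) = 1/(11/89) = 89/11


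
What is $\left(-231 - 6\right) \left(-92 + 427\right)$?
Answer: $-79395$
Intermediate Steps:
$\left(-231 - 6\right) \left(-92 + 427\right) = \left(-237\right) 335 = -79395$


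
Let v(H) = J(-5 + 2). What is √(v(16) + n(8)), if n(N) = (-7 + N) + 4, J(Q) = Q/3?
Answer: 2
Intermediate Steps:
J(Q) = Q/3 (J(Q) = Q*(⅓) = Q/3)
v(H) = -1 (v(H) = (-5 + 2)/3 = (⅓)*(-3) = -1)
n(N) = -3 + N
√(v(16) + n(8)) = √(-1 + (-3 + 8)) = √(-1 + 5) = √4 = 2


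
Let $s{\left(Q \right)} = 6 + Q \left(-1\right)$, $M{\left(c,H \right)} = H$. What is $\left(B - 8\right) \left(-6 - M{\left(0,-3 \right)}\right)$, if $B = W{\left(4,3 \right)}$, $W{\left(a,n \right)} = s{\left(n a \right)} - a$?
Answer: $54$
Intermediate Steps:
$s{\left(Q \right)} = 6 - Q$
$W{\left(a,n \right)} = 6 - a - a n$ ($W{\left(a,n \right)} = \left(6 - n a\right) - a = \left(6 - a n\right) - a = 6 - a - a n$)
$B = -10$ ($B = 6 - 4 - 4 \cdot 3 = 6 - 4 - 12 = -10$)
$\left(B - 8\right) \left(-6 - M{\left(0,-3 \right)}\right) = \left(-10 - 8\right) \left(-6 - -3\right) = - 18 \left(-6 + 3\right) = \left(-18\right) \left(-3\right) = 54$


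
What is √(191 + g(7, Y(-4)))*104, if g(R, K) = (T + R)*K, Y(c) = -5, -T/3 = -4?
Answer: 416*√6 ≈ 1019.0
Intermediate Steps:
T = 12 (T = -3*(-4) = 12)
g(R, K) = K*(12 + R) (g(R, K) = (12 + R)*K = K*(12 + R))
√(191 + g(7, Y(-4)))*104 = √(191 - 5*(12 + 7))*104 = √(191 - 5*19)*104 = √(191 - 95)*104 = √96*104 = (4*√6)*104 = 416*√6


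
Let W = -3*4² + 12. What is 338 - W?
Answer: 374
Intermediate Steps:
W = -36 (W = -3*16 + 12 = -48 + 12 = -36)
338 - W = 338 - 1*(-36) = 338 + 36 = 374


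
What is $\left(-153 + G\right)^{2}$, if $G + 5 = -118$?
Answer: $76176$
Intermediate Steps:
$G = -123$ ($G = -5 - 118 = -123$)
$\left(-153 + G\right)^{2} = \left(-153 - 123\right)^{2} = \left(-276\right)^{2} = 76176$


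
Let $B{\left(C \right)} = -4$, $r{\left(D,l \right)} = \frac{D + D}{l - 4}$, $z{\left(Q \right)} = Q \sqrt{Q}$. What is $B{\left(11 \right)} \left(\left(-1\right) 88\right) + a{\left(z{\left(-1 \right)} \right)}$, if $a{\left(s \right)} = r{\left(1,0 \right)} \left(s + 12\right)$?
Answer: $346 + \frac{i}{2} \approx 346.0 + 0.5 i$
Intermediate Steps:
$z{\left(Q \right)} = Q^{\frac{3}{2}}$
$r{\left(D,l \right)} = \frac{2 D}{-4 + l}$
$a{\left(s \right)} = -6 - \frac{s}{2}$ ($a{\left(s \right)} = 2 \cdot 1 \frac{1}{-4 + 0} \left(s + 12\right) = 2 \cdot 1 \frac{1}{-4} \left(12 + s\right) = 2 \cdot 1 \left(- \frac{1}{4}\right) \left(12 + s\right) = - \frac{12 + s}{2} = -6 - \frac{s}{2}$)
$B{\left(11 \right)} \left(\left(-1\right) 88\right) + a{\left(z{\left(-1 \right)} \right)} = - 4 \left(\left(-1\right) 88\right) - \left(6 + \frac{\left(-1\right)^{\frac{3}{2}}}{2}\right) = \left(-4\right) \left(-88\right) - \left(6 + \frac{\left(-1\right) i}{2}\right) = 352 - \left(6 - \frac{i}{2}\right) = 346 + \frac{i}{2}$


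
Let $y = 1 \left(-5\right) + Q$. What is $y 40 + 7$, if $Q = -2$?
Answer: $-273$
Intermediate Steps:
$y = -7$ ($y = 1 \left(-5\right) - 2 = -5 - 2 = -7$)
$y 40 + 7 = \left(-7\right) 40 + 7 = -280 + 7 = -273$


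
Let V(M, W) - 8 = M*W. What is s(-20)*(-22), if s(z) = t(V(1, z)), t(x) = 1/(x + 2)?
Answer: 11/5 ≈ 2.2000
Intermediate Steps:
V(M, W) = 8 + M*W
t(x) = 1/(2 + x)
s(z) = 1/(10 + z) (s(z) = 1/(2 + (8 + 1*z)) = 1/(2 + (8 + z)) = 1/(10 + z))
s(-20)*(-22) = -22/(10 - 20) = -22/(-10) = -⅒*(-22) = 11/5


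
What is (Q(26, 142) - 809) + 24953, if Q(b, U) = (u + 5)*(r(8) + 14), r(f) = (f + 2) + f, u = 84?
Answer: 26992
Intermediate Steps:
r(f) = 2 + 2*f (r(f) = (2 + f) + f = 2 + 2*f)
Q(b, U) = 2848 (Q(b, U) = (84 + 5)*((2 + 2*8) + 14) = 89*((2 + 16) + 14) = 89*(18 + 14) = 89*32 = 2848)
(Q(26, 142) - 809) + 24953 = (2848 - 809) + 24953 = 2039 + 24953 = 26992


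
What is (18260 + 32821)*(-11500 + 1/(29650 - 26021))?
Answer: -2131788862419/3629 ≈ -5.8743e+8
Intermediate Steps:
(18260 + 32821)*(-11500 + 1/(29650 - 26021)) = 51081*(-11500 + 1/3629) = 51081*(-41733499/3629) = -2131788862419/3629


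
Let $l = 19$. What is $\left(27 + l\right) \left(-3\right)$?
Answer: $-138$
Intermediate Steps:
$\left(27 + l\right) \left(-3\right) = \left(27 + 19\right) \left(-3\right) = 46 \left(-3\right) = -138$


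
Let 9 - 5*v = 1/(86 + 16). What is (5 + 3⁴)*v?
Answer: 39431/255 ≈ 154.63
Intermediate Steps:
v = 917/510 (v = 9/5 - 1/(5*(86 + 16)) = 9/5 - ⅕/102 = 9/5 - ⅕*1/102 = 9/5 - 1/510 = 917/510 ≈ 1.7980)
(5 + 3⁴)*v = (5 + 3⁴)*(917/510) = (5 + 81)*(917/510) = 86*(917/510) = 39431/255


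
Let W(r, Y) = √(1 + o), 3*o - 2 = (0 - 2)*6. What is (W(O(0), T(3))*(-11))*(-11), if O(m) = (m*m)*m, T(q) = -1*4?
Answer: 121*I*√21/3 ≈ 184.83*I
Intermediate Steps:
T(q) = -4
o = -10/3 (o = ⅔ + ((0 - 2)*6)/3 = ⅔ + (-2*6)/3 = ⅔ + (⅓)*(-12) = ⅔ - 4 = -10/3 ≈ -3.3333)
O(m) = m³ (O(m) = m²*m = m³)
W(r, Y) = I*√21/3 (W(r, Y) = √(1 - 10/3) = √(-7/3) = I*√21/3)
(W(O(0), T(3))*(-11))*(-11) = ((I*√21/3)*(-11))*(-11) = -11*I*√21/3*(-11) = 121*I*√21/3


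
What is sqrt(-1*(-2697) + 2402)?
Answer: sqrt(5099) ≈ 71.407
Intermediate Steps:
sqrt(-1*(-2697) + 2402) = sqrt(2697 + 2402) = sqrt(5099)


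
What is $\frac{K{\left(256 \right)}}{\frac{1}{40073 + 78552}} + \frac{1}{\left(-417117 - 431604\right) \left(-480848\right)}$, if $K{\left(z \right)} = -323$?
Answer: $- \frac{15636930643628501999}{408105795408} \approx -3.8316 \cdot 10^{7}$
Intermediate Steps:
$\frac{K{\left(256 \right)}}{\frac{1}{40073 + 78552}} + \frac{1}{\left(-417117 - 431604\right) \left(-480848\right)} = - \frac{323}{\frac{1}{40073 + 78552}} + \frac{1}{\left(-417117 - 431604\right) \left(-480848\right)} = - \frac{323}{\frac{1}{118625}} + \frac{1}{-848721} \left(- \frac{1}{480848}\right) = - 323 \frac{1}{\frac{1}{118625}} - - \frac{1}{408105795408} = \left(-323\right) 118625 + \frac{1}{408105795408} = -38315875 + \frac{1}{408105795408} = - \frac{15636930643628501999}{408105795408}$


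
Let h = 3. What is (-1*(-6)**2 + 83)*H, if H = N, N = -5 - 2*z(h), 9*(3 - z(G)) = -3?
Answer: -1645/3 ≈ -548.33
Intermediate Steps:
z(G) = 10/3 (z(G) = 3 - 1/9*(-3) = 3 + 1/3 = 10/3)
N = -35/3 (N = -5 - 2*10/3 = -5 - 20/3 = -35/3 ≈ -11.667)
H = -35/3 ≈ -11.667
(-1*(-6)**2 + 83)*H = (-1*(-6)**2 + 83)*(-35/3) = (-1*36 + 83)*(-35/3) = (-36 + 83)*(-35/3) = 47*(-35/3) = -1645/3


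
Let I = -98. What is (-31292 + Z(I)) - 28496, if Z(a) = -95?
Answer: -59883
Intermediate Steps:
(-31292 + Z(I)) - 28496 = (-31292 - 95) - 28496 = -31387 - 28496 = -59883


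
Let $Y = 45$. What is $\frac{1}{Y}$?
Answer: $\frac{1}{45} \approx 0.022222$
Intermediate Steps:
$\frac{1}{Y} = \frac{1}{45}$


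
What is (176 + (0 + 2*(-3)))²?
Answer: 28900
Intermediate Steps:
(176 + (0 + 2*(-3)))² = (176 + (0 - 6))² = (176 - 6)² = 170² = 28900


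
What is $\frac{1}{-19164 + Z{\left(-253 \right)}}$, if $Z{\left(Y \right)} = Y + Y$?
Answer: $- \frac{1}{19670} \approx -5.0839 \cdot 10^{-5}$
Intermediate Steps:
$Z{\left(Y \right)} = 2 Y$
$\frac{1}{-19164 + Z{\left(-253 \right)}} = \frac{1}{-19164 + 2 \left(-253\right)} = \frac{1}{-19164 - 506} = \frac{1}{-19670} = - \frac{1}{19670}$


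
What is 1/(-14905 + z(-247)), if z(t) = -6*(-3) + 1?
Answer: -1/14886 ≈ -6.7177e-5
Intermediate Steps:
z(t) = 19 (z(t) = 18 + 1 = 19)
1/(-14905 + z(-247)) = 1/(-14905 + 19) = 1/(-14886) = -1/14886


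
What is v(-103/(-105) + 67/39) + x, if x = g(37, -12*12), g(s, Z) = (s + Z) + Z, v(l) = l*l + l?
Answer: -49896551/207025 ≈ -241.02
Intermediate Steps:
v(l) = l + l² (v(l) = l² + l = l + l²)
g(s, Z) = s + 2*Z (g(s, Z) = (Z + s) + Z = s + 2*Z)
x = -251 (x = 37 + 2*(-12*12) = 37 + 2*(-144) = 37 - 288 = -251)
v(-103/(-105) + 67/39) + x = (-103/(-105) + 67/39)*(1 + (-103/(-105) + 67/39)) - 251 = (-103*(-1/105) + 67*(1/39))*(1 + (-103*(-1/105) + 67*(1/39))) - 251 = (103/105 + 67/39)*(1 + (103/105 + 67/39)) - 251 = 1228*(1 + 1228/455)/455 - 251 = (1228/455)*(1683/455) - 251 = 2066724/207025 - 251 = -49896551/207025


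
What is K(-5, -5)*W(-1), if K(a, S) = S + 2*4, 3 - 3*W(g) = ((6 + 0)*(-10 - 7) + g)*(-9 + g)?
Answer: -1027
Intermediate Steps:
W(g) = 1 - (-102 + g)*(-9 + g)/3 (W(g) = 1 - ((6 + 0)*(-10 - 7) + g)*(-9 + g)/3 = 1 - (6*(-17) + g)*(-9 + g)/3 = 1 - (-102 + g)*(-9 + g)/3)
K(a, S) = 8 + S (K(a, S) = S + 8 = 8 + S)
K(-5, -5)*W(-1) = (8 - 5)*(-305 + 37*(-1) - 1/3*(-1)**2) = 3*(-305 - 37 - 1/3*1) = 3*(-305 - 37 - 1/3) = 3*(-1027/3) = -1027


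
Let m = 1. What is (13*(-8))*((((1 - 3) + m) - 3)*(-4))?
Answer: -1664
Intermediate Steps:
(13*(-8))*((((1 - 3) + m) - 3)*(-4)) = (13*(-8))*((((1 - 3) + 1) - 3)*(-4)) = -104*((-2 + 1) - 3)*(-4) = -104*(-1 - 3)*(-4) = -(-416)*(-4) = -104*16 = -1664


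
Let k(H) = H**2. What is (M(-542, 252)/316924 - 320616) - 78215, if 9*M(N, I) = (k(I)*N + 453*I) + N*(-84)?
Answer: -94802191840/237693 ≈ -3.9884e+5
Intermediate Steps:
M(N, I) = -28*N/3 + 151*I/3 + N*I**2/9 (M(N, I) = ((I**2*N + 453*I) + N*(-84))/9 = ((N*I**2 + 453*I) - 84*N)/9 = ((453*I + N*I**2) - 84*N)/9 = (-84*N + 453*I + N*I**2)/9 = -28*N/3 + 151*I/3 + N*I**2/9)
(M(-542, 252)/316924 - 320616) - 78215 = ((-28/3*(-542) + (151/3)*252 + (1/9)*(-542)*252**2)/316924 - 320616) - 78215 = ((15176/3 + 12684 + (1/9)*(-542)*63504)*(1/316924) - 320616) - 78215 = ((15176/3 + 12684 - 3824352)*(1/316924) - 320616) - 78215 = (-11419828/3*1/316924 - 320616) - 78215 = (-2854957/237693 - 320616) - 78215 = -76211033845/237693 - 78215 = -94802191840/237693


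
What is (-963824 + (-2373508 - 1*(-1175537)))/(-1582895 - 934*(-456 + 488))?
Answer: 2161795/1612783 ≈ 1.3404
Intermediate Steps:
(-963824 + (-2373508 - 1*(-1175537)))/(-1582895 - 934*(-456 + 488)) = (-963824 + (-2373508 + 1175537))/(-1582895 - 934*32) = (-963824 - 1197971)/(-1582895 - 29888) = -2161795/(-1612783) = -2161795*(-1/1612783) = 2161795/1612783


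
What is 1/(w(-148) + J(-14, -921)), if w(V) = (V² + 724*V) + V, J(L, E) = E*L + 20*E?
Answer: -1/90922 ≈ -1.0998e-5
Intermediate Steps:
J(L, E) = 20*E + E*L
w(V) = V² + 725*V
1/(w(-148) + J(-14, -921)) = 1/(-148*(725 - 148) - 921*(20 - 14)) = 1/(-148*577 - 921*6) = 1/(-85396 - 5526) = 1/(-90922) = -1/90922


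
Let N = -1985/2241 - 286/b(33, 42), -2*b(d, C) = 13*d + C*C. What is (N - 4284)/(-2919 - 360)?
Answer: 7018948315/5371562709 ≈ 1.3067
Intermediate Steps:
b(d, C) = -13*d/2 - C**2/2 (b(d, C) = -(13*d + C*C)/2 = -(13*d + C**2)/2 = -(C**2 + 13*d)/2 = -13*d/2 - C**2/2)
N = -1023751/1638171 (N = -1985/2241 - 286/(-13/2*33 - 1/2*42**2) = -1985*1/2241 - 286/(-429/2 - 1/2*1764) = -1985/2241 - 286/(-429/2 - 882) = -1985/2241 - 286/(-2193/2) = -1985/2241 - 286*(-2/2193) = -1985/2241 + 572/2193 = -1023751/1638171 ≈ -0.62494)
(N - 4284)/(-2919 - 360) = (-1023751/1638171 - 4284)/(-2919 - 360) = -7018948315/1638171/(-3279) = -7018948315/1638171*(-1/3279) = 7018948315/5371562709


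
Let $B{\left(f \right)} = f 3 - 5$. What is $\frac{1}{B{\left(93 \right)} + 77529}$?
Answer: $\frac{1}{77803} \approx 1.2853 \cdot 10^{-5}$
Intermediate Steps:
$B{\left(f \right)} = -5 + 3 f$ ($B{\left(f \right)} = 3 f - 5 = -5 + 3 f$)
$\frac{1}{B{\left(93 \right)} + 77529} = \frac{1}{\left(-5 + 3 \cdot 93\right) + 77529} = \frac{1}{\left(-5 + 279\right) + 77529} = \frac{1}{274 + 77529} = \frac{1}{77803}$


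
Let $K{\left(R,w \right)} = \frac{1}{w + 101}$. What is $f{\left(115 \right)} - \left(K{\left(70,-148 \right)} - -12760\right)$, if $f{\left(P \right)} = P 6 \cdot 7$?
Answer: $- \frac{372709}{47} \approx -7930.0$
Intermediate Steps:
$K{\left(R,w \right)} = \frac{1}{101 + w}$
$f{\left(P \right)} = 42 P$ ($f{\left(P \right)} = 6 P 7 = 42 P$)
$f{\left(115 \right)} - \left(K{\left(70,-148 \right)} - -12760\right) = 42 \cdot 115 - \left(\frac{1}{101 - 148} - -12760\right) = 4830 - \left(\frac{1}{-47} + 12760\right) = 4830 - \left(- \frac{1}{47} + 12760\right) = 4830 - \frac{599719}{47} = - \frac{372709}{47}$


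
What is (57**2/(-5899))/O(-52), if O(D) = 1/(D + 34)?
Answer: 58482/5899 ≈ 9.9139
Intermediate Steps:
O(D) = 1/(34 + D)
(57**2/(-5899))/O(-52) = (57**2/(-5899))/(1/(34 - 52)) = (3249*(-1/5899))/(1/(-18)) = -3249/(5899*(-1/18)) = -3249/5899*(-18) = 58482/5899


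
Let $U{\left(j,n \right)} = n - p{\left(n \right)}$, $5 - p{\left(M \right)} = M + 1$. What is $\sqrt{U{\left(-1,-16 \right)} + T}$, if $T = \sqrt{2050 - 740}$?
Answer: $\sqrt{-36 + \sqrt{1310}} \approx 0.44037$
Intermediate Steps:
$p{\left(M \right)} = 4 - M$ ($p{\left(M \right)} = 5 - \left(M + 1\right) = 5 - \left(1 + M\right) = 4 - M$)
$U{\left(j,n \right)} = -4 + 2 n$ ($U{\left(j,n \right)} = n - \left(4 - n\right) = n + \left(-4 + n\right) = -4 + 2 n$)
$T = \sqrt{1310} \approx 36.194$
$\sqrt{U{\left(-1,-16 \right)} + T} = \sqrt{\left(-4 + 2 \left(-16\right)\right) + \sqrt{1310}} = \sqrt{\left(-4 - 32\right) + \sqrt{1310}} = \sqrt{-36 + \sqrt{1310}}$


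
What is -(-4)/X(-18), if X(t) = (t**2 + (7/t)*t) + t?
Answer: 4/313 ≈ 0.012780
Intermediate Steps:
X(t) = 7 + t + t**2 (X(t) = (t**2 + 7) + t = (7 + t**2) + t = 7 + t + t**2)
-(-4)/X(-18) = -(-4)/(7 - 18 + (-18)**2) = -(-4)/(7 - 18 + 324) = -(-4)/313 = -1*(-4/313) = 4/313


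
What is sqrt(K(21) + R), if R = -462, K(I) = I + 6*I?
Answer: 3*I*sqrt(35) ≈ 17.748*I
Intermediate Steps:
K(I) = 7*I
sqrt(K(21) + R) = sqrt(7*21 - 462) = sqrt(147 - 462) = sqrt(-315) = 3*I*sqrt(35)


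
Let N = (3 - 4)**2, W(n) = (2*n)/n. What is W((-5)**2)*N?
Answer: 2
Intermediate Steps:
W(n) = 2
N = 1 (N = (-1)**2 = 1)
W((-5)**2)*N = 2*1 = 2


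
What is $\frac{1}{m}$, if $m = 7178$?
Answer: $\frac{1}{7178} \approx 0.00013931$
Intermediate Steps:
$\frac{1}{m} = \frac{1}{7178}$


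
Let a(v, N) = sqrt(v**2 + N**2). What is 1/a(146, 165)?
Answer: sqrt(48541)/48541 ≈ 0.0045388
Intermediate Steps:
a(v, N) = sqrt(N**2 + v**2)
1/a(146, 165) = 1/(sqrt(165**2 + 146**2)) = 1/(sqrt(27225 + 21316)) = 1/(sqrt(48541)) = sqrt(48541)/48541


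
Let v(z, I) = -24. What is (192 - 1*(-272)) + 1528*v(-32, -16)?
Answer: -36208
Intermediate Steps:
(192 - 1*(-272)) + 1528*v(-32, -16) = (192 - 1*(-272)) + 1528*(-24) = (192 + 272) - 36672 = 464 - 36672 = -36208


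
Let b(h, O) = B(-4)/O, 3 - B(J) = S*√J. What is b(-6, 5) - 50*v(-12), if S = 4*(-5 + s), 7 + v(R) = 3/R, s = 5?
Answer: 0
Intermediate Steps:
v(R) = -7 + 3/R
S = 0 (S = 4*(-5 + 5) = 4*0 = 0)
B(J) = 3 (B(J) = 3 - 0*√J = 3 - 1*0 = 3 + 0 = 3)
b(h, O) = 3/O
b(-6, 5) - 50*v(-12) = 3/5 - 50*(-7 + 3/(-12)) = 3*(⅕) - 50*(-7 + 3*(-1/12)) = ⅗ - 50*(-7 - ¼) = ⅗ - 50*(-29/4) = ⅗ + 725/2 = 3631/10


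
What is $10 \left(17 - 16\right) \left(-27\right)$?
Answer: $-270$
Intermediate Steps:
$10 \left(17 - 16\right) \left(-27\right) = 10 \cdot 1 \left(-27\right) = 10 \left(-27\right) = -270$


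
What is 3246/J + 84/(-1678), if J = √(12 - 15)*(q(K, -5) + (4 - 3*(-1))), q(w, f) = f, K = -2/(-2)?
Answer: -42/839 - 541*I*√3 ≈ -0.05006 - 937.04*I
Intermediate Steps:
K = 1 (K = -2*(-½) = 1)
J = 2*I*√3 (J = √(12 - 15)*(-5 + (4 - 3*(-1))) = √(-3)*(-5 + (4 + 3)) = (I*√3)*(-5 + 7) = (I*√3)*2 = 2*I*√3 ≈ 3.4641*I)
3246/J + 84/(-1678) = 3246/((2*I*√3)) + 84/(-1678) = 3246*(-I*√3/6) + 84*(-1/1678) = -541*I*√3 - 42/839 = -42/839 - 541*I*√3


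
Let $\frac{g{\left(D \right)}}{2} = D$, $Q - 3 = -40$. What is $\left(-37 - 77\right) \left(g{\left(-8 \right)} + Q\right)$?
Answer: $6042$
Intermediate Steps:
$Q = -37$ ($Q = 3 - 40 = -37$)
$g{\left(D \right)} = 2 D$
$\left(-37 - 77\right) \left(g{\left(-8 \right)} + Q\right) = \left(-37 - 77\right) \left(2 \left(-8\right) - 37\right) = - 114 \left(-16 - 37\right) = \left(-114\right) \left(-53\right) = 6042$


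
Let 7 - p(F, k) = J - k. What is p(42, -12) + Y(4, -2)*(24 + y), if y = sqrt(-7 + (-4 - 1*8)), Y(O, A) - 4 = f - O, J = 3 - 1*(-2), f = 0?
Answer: -10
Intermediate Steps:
J = 5 (J = 3 + 2 = 5)
Y(O, A) = 4 - O (Y(O, A) = 4 + (0 - O) = 4 - O)
y = I*sqrt(19) (y = sqrt(-7 + (-4 - 8)) = sqrt(-7 - 12) = sqrt(-19) = I*sqrt(19) ≈ 4.3589*I)
p(F, k) = 2 + k (p(F, k) = 7 - (5 - k) = 7 + (-5 + k) = 2 + k)
p(42, -12) + Y(4, -2)*(24 + y) = (2 - 12) + (4 - 1*4)*(24 + I*sqrt(19)) = -10 + (4 - 4)*(24 + I*sqrt(19)) = -10 + 0*(24 + I*sqrt(19)) = -10 + 0 = -10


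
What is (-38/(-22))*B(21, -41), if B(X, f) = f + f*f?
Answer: 31160/11 ≈ 2832.7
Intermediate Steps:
B(X, f) = f + f**2
(-38/(-22))*B(21, -41) = (-38/(-22))*(-41*(1 - 41)) = (-38*(-1/22))*(-41*(-40)) = (19/11)*1640 = 31160/11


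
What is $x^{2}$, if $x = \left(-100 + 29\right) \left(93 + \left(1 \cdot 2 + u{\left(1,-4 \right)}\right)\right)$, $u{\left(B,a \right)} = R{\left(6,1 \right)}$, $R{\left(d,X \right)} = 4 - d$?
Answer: $43599609$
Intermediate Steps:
$u{\left(B,a \right)} = -2$ ($u{\left(B,a \right)} = 4 - 6 = -2$)
$x = -6603$ ($x = \left(-100 + 29\right) \left(93 + \left(1 \cdot 2 - 2\right)\right) = - 71 \left(93 + \left(2 - 2\right)\right) = - 71 \left(93 + 0\right) = \left(-71\right) 93 = -6603$)
$x^{2} = \left(-6603\right)^{2} = 43599609$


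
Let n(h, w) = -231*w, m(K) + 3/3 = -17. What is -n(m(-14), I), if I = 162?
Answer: 37422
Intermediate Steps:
m(K) = -18 (m(K) = -1 - 17 = -18)
-n(m(-14), I) = -(-231)*162 = -1*(-37422) = 37422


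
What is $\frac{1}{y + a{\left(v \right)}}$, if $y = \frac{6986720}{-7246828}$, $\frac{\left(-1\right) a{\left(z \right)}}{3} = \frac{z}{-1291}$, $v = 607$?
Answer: $\frac{2338913737}{1044154567} \approx 2.24$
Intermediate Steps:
$a{\left(z \right)} = \frac{3 z}{1291}$ ($a{\left(z \right)} = - 3 \frac{z}{-1291} = - 3 z \left(- \frac{1}{1291}\right) = - 3 \left(- \frac{z}{1291}\right) = \frac{3 z}{1291}$)
$y = - \frac{1746680}{1811707}$ ($y = 6986720 \left(- \frac{1}{7246828}\right) = - \frac{1746680}{1811707} \approx -0.96411$)
$\frac{1}{y + a{\left(v \right)}} = \frac{1}{- \frac{1746680}{1811707} + \frac{3}{1291} \cdot 607} = \frac{1}{- \frac{1746680}{1811707} + \frac{1821}{1291}} = \frac{1}{\frac{1044154567}{2338913737}} = \frac{2338913737}{1044154567}$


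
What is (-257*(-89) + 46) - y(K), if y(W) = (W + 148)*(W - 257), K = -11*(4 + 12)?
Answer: 10795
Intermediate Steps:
K = -176 (K = -11*16 = -176)
y(W) = (-257 + W)*(148 + W) (y(W) = (148 + W)*(-257 + W) = (-257 + W)*(148 + W))
(-257*(-89) + 46) - y(K) = (-257*(-89) + 46) - (-38036 + (-176)**2 - 109*(-176)) = (22873 + 46) - (-38036 + 30976 + 19184) = 22919 - 1*12124 = 22919 - 12124 = 10795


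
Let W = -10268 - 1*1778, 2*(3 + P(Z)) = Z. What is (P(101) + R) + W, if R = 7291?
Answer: -9415/2 ≈ -4707.5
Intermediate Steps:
P(Z) = -3 + Z/2
W = -12046 (W = -10268 - 1778 = -12046)
(P(101) + R) + W = ((-3 + (½)*101) + 7291) - 12046 = ((-3 + 101/2) + 7291) - 12046 = (95/2 + 7291) - 12046 = 14677/2 - 12046 = -9415/2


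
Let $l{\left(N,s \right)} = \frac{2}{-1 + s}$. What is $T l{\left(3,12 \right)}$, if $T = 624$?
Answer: $\frac{1248}{11} \approx 113.45$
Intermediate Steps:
$T l{\left(3,12 \right)} = 624 \frac{2}{-1 + 12} = 624 \cdot \frac{2}{11} = \frac{1248}{11}$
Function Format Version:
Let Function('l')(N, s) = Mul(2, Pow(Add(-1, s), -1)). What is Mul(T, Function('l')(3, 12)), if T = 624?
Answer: Rational(1248, 11) ≈ 113.45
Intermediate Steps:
Mul(T, Function('l')(3, 12)) = Mul(624, Mul(2, Pow(Add(-1, 12), -1))) = Mul(624, Mul(2, Pow(11, -1))) = Mul(624, Mul(2, Rational(1, 11))) = Mul(624, Rational(2, 11)) = Rational(1248, 11)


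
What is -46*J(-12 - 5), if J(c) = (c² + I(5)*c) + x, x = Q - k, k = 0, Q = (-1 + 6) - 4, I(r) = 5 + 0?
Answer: -9430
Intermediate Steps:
I(r) = 5
Q = 1 (Q = 5 - 4 = 1)
x = 1 (x = 1 - 1*0 = 1 + 0 = 1)
J(c) = 1 + c² + 5*c (J(c) = (c² + 5*c) + 1 = 1 + c² + 5*c)
-46*J(-12 - 5) = -46*(1 + (-12 - 5)² + 5*(-12 - 5)) = -46*(1 + (-17)² + 5*(-17)) = -46*(1 + 289 - 85) = -46*205 = -9430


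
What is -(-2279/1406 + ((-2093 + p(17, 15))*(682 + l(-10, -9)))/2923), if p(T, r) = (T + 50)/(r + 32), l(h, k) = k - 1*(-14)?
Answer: 2574786151/5220478 ≈ 493.21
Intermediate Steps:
l(h, k) = 14 + k (l(h, k) = k + 14 = 14 + k)
p(T, r) = (50 + T)/(32 + r)
-(-2279/1406 + ((-2093 + p(17, 15))*(682 + l(-10, -9)))/2923) = -(-2279/1406 + ((-2093 + (50 + 17)/(32 + 15))*(682 + (14 - 9)))/2923) = -(-2279*1/1406 + ((-2093 + 67/47)*(682 + 5))*(1/2923)) = -(-2279/1406 + ((-2093 + (1/47)*67)*687)*(1/2923)) = -(-2279/1406 + ((-2093 + 67/47)*687)*(1/2923)) = -(-2279/1406 - 98304/47*687*(1/2923)) = -(-2279/1406 - 67534848/47*1/2923) = -(-2279/1406 - 67534848/137381) = -1*(-2574786151/5220478) = 2574786151/5220478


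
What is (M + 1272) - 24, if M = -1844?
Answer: -596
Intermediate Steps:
(M + 1272) - 24 = (-1844 + 1272) - 24 = -572 - 24 = -596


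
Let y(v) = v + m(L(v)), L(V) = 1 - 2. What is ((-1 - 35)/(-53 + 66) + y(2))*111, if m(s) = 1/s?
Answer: -2553/13 ≈ -196.38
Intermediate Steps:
L(V) = -1
y(v) = -1 + v (y(v) = v + 1/(-1) = v - 1 = -1 + v)
((-1 - 35)/(-53 + 66) + y(2))*111 = ((-1 - 35)/(-53 + 66) + (-1 + 2))*111 = (-36/13 + 1)*111 = -23/13*111 = -2553/13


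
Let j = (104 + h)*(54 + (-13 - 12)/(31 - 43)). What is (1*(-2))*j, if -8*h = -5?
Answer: -187767/16 ≈ -11735.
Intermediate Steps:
h = 5/8 (h = -⅛*(-5) = 5/8 ≈ 0.62500)
j = 187767/32 (j = (104 + 5/8)*(54 + (-13 - 12)/(31 - 43)) = 837*(54 - 25/(-12))/8 = 837*(54 - 25*(-1/12))/8 = 837*(54 + 25/12)/8 = (837/8)*(673/12) = 187767/32 ≈ 5867.7)
(1*(-2))*j = (1*(-2))*(187767/32) = -2*187767/32 = -187767/16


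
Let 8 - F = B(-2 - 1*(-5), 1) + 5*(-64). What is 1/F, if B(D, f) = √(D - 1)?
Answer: 164/53791 + √2/107582 ≈ 0.0030620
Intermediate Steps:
B(D, f) = √(-1 + D)
F = 328 - √2 (F = 8 - (√(-1 + (-2 - 1*(-5))) + 5*(-64)) = 8 - (√(-1 + (-2 + 5)) - 320) = 8 - (√(-1 + 3) - 320) = 8 - (√2 - 320) = 8 - (-320 + √2) = 8 + (320 - √2) = 328 - √2 ≈ 326.59)
1/F = 1/(328 - √2)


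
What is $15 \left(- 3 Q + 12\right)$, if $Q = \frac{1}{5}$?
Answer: $171$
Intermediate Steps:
$Q = \frac{1}{5} \approx 0.2$
$15 \left(- 3 Q + 12\right) = 15 \left(\left(-3\right) \frac{1}{5} + 12\right) = 15 \left(- \frac{3}{5} + 12\right) = 15 \cdot \frac{57}{5} = 171$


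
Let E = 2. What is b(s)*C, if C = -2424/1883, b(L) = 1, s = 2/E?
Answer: -2424/1883 ≈ -1.2873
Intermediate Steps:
s = 1 (s = 2/2 = 2*(½) = 1)
C = -2424/1883 (C = -2424*1/1883 = -2424/1883 ≈ -1.2873)
b(s)*C = 1*(-2424/1883) = -2424/1883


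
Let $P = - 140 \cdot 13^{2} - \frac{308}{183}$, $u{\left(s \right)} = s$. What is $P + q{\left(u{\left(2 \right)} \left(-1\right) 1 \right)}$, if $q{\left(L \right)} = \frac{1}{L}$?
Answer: $- \frac{8660359}{366} \approx -23662.0$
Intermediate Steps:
$P = - \frac{4330088}{183}$ ($P = \left(-140\right) 169 - \frac{308}{183} = -23660 - \frac{308}{183} = - \frac{4330088}{183} \approx -23662.0$)
$P + q{\left(u{\left(2 \right)} \left(-1\right) 1 \right)} = - \frac{4330088}{183} + \frac{1}{2 \left(-1\right) 1} = - \frac{4330088}{183} + \frac{1}{\left(-2\right) 1} = - \frac{4330088}{183} + \frac{1}{-2} = - \frac{4330088}{183} - \frac{1}{2} = - \frac{8660359}{366}$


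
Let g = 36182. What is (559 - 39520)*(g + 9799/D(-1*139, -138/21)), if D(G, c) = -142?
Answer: -199793761245/142 ≈ -1.4070e+9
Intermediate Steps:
(559 - 39520)*(g + 9799/D(-1*139, -138/21)) = (559 - 39520)*(36182 + 9799/(-142)) = -38961*(36182 + 9799*(-1/142)) = -38961*(36182 - 9799/142) = -38961*5128045/142 = -199793761245/142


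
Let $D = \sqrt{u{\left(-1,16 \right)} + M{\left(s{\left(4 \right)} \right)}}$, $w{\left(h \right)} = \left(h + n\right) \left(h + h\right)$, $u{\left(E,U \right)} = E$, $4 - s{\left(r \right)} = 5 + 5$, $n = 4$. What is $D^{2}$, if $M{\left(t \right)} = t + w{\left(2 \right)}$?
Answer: $17$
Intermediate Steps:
$s{\left(r \right)} = -6$ ($s{\left(r \right)} = 4 - \left(5 + 5\right) = 4 - 10 = -6$)
$w{\left(h \right)} = 2 h \left(4 + h\right)$ ($w{\left(h \right)} = \left(h + 4\right) \left(h + h\right) = \left(4 + h\right) 2 h = 2 h \left(4 + h\right)$)
$M{\left(t \right)} = 24 + t$ ($M{\left(t \right)} = t + 2 \cdot 2 \left(4 + 2\right) = t + 2 \cdot 2 \cdot 6 = t + 24 = 24 + t$)
$D = \sqrt{17}$ ($D = \sqrt{-1 + \left(24 - 6\right)} = \sqrt{-1 + 18} = \sqrt{17} \approx 4.1231$)
$D^{2} = \left(\sqrt{17}\right)^{2} = 17$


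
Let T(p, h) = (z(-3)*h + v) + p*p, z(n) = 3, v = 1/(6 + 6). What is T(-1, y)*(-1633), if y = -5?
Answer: 272711/12 ≈ 22726.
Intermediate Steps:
v = 1/12 ≈ 0.083333
T(p, h) = 1/12 + p² + 3*h (T(p, h) = (3*h + 1/12) + p*p = (1/12 + 3*h) + p² = 1/12 + p² + 3*h)
T(-1, y)*(-1633) = (1/12 + (-1)² + 3*(-5))*(-1633) = (1/12 + 1 - 15)*(-1633) = -167/12*(-1633) = 272711/12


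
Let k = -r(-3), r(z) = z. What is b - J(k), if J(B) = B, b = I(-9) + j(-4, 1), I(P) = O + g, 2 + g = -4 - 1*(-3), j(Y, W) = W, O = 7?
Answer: 2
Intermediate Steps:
g = -3 (g = -2 + (-4 - 1*(-3)) = -2 + (-4 + 3) = -2 - 1 = -3)
I(P) = 4 (I(P) = 7 - 3 = 4)
b = 5 (b = 4 + 1 = 5)
k = 3 (k = -1*(-3) = 3)
b - J(k) = 5 - 1*3 = 5 - 3 = 2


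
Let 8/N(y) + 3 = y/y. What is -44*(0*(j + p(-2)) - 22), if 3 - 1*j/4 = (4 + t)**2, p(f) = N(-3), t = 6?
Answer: 968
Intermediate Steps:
N(y) = -4 (N(y) = 8/(-3 + y/y) = 8/(-3 + 1) = 8/(-2) = 8*(-1/2) = -4)
p(f) = -4
j = -388 (j = 12 - 4*(4 + 6)**2 = 12 - 4*10**2 = 12 - 4*100 = 12 - 400 = -388)
-44*(0*(j + p(-2)) - 22) = -44*(0*(-388 - 4) - 22) = -44*(0*(-392) - 22) = -44*(0 - 22) = -44*(-22) = 968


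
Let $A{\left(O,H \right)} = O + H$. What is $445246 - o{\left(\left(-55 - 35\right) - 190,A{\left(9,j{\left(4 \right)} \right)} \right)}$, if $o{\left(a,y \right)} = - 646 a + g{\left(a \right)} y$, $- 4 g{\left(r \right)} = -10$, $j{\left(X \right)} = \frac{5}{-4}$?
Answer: $\frac{2114773}{8} \approx 2.6435 \cdot 10^{5}$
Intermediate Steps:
$j{\left(X \right)} = - \frac{5}{4}$ ($j{\left(X \right)} = 5 \left(- \frac{1}{4}\right) = - \frac{5}{4}$)
$g{\left(r \right)} = \frac{5}{2}$ ($g{\left(r \right)} = \left(- \frac{1}{4}\right) \left(-10\right) = \frac{5}{2}$)
$A{\left(O,H \right)} = H + O$
$o{\left(a,y \right)} = - 646 a + \frac{5 y}{2}$
$445246 - o{\left(\left(-55 - 35\right) - 190,A{\left(9,j{\left(4 \right)} \right)} \right)} = 445246 - \left(- 646 \left(\left(-55 - 35\right) - 190\right) + \frac{5 \left(- \frac{5}{4} + 9\right)}{2}\right) = 445246 - \left(- 646 \left(-90 - 190\right) + \frac{5}{2} \cdot \frac{31}{4}\right) = 445246 - \left(\left(-646\right) \left(-280\right) + \frac{155}{8}\right) = 445246 - \left(180880 + \frac{155}{8}\right) = 445246 - \frac{1447195}{8} = \frac{2114773}{8}$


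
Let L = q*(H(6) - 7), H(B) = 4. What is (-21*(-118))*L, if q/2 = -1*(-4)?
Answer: -59472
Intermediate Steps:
q = 8 (q = 2*(-1*(-4)) = 2*4 = 8)
L = -24 (L = 8*(4 - 7) = 8*(-3) = -24)
(-21*(-118))*L = -21*(-118)*(-24) = 2478*(-24) = -59472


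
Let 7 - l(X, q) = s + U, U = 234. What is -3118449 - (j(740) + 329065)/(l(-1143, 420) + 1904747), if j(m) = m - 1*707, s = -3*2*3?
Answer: -2969602475330/952269 ≈ -3.1184e+6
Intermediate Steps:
s = -18 (s = -6*3 = -18)
l(X, q) = -209 (l(X, q) = 7 - (-18 + 234) = 7 - 1*216 = 7 - 216 = -209)
j(m) = -707 + m (j(m) = m - 707 = -707 + m)
-3118449 - (j(740) + 329065)/(l(-1143, 420) + 1904747) = -3118449 - ((-707 + 740) + 329065)/(-209 + 1904747) = -3118449 - (33 + 329065)/1904538 = -3118449 - 329098/1904538 = -3118449 - 1*164549/952269 = -3118449 - 164549/952269 = -2969602475330/952269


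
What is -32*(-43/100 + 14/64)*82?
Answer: 13858/25 ≈ 554.32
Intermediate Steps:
-32*(-43/100 + 14/64)*82 = -32*(-43*1/100 + 14*(1/64))*82 = -32*(-43/100 + 7/32)*82 = -32*(-169/800)*82 = (169/25)*82 = 13858/25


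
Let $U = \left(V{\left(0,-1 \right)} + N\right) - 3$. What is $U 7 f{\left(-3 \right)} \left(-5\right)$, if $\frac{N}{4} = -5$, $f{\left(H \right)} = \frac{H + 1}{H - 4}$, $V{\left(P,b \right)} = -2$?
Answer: $250$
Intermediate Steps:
$f{\left(H \right)} = \frac{1 + H}{-4 + H}$
$N = -20$ ($N = 4 \left(-5\right) = -20$)
$U = -25$ ($U = \left(-2 - 20\right) - 3 = -22 - 3 = -25$)
$U 7 f{\left(-3 \right)} \left(-5\right) = \left(-25\right) 7 \frac{1 - 3}{-4 - 3} \left(-5\right) = - 175 \frac{1}{-7} \left(-2\right) \left(-5\right) = - 175 \left(- \frac{1}{7}\right) \left(-2\right) \left(-5\right) = - 175 \cdot \frac{2}{7} \left(-5\right) = \left(-175\right) \left(- \frac{10}{7}\right) = 250$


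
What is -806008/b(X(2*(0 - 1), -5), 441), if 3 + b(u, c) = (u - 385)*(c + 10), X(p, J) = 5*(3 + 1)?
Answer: 403004/82309 ≈ 4.8962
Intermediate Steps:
X(p, J) = 20 (X(p, J) = 5*4 = 20)
b(u, c) = -3 + (-385 + u)*(10 + c) (b(u, c) = -3 + (u - 385)*(c + 10) = -3 + (-385 + u)*(10 + c))
-806008/b(X(2*(0 - 1), -5), 441) = -806008/(-3853 - 385*441 + 10*20 + 441*20) = -806008/(-3853 - 169785 + 200 + 8820) = -806008/(-164618) = -806008*(-1/164618) = 403004/82309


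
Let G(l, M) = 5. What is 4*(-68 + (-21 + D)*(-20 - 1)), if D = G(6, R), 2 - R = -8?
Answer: 1072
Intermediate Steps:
R = 10 (R = 2 - 1*(-8) = 2 + 8 = 10)
D = 5
4*(-68 + (-21 + D)*(-20 - 1)) = 4*(-68 + (-21 + 5)*(-20 - 1)) = 4*(-68 - 16*(-21)) = 4*(-68 + 336) = 4*268 = 1072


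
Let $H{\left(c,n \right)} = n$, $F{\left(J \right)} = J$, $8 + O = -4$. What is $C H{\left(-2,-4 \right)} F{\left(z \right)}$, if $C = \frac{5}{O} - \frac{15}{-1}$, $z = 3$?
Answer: $-175$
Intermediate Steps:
$O = -12$ ($O = -8 - 4 = -12$)
$C = \frac{175}{12}$ ($C = \frac{5}{-12} - \frac{15}{-1} = 5 \left(- \frac{1}{12}\right) - -15 = - \frac{5}{12} + 15 = \frac{175}{12} \approx 14.583$)
$C H{\left(-2,-4 \right)} F{\left(z \right)} = \frac{175}{12} \left(-4\right) 3 = \left(- \frac{175}{3}\right) 3 = -175$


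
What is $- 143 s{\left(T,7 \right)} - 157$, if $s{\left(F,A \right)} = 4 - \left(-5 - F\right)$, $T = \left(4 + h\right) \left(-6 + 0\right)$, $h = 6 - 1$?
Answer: $6278$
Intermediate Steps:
$h = 5$
$T = -54$ ($T = \left(4 + 5\right) \left(-6 + 0\right) = 9 \left(-6\right) = -54$)
$s{\left(F,A \right)} = 9 + F$ ($s{\left(F,A \right)} = 4 + \left(5 + F\right) = 9 + F$)
$- 143 s{\left(T,7 \right)} - 157 = - 143 \left(9 - 54\right) - 157 = \left(-143\right) \left(-45\right) - 157 = 6435 - 157 = 6278$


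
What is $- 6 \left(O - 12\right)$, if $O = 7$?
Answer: $30$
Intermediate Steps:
$- 6 \left(O - 12\right) = - 6 \left(7 - 12\right) = \left(-6\right) \left(-5\right) = 30$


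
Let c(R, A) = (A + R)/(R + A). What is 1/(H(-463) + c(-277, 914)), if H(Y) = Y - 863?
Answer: -1/1325 ≈ -0.00075472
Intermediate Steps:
c(R, A) = 1 (c(R, A) = (A + R)/(A + R) = 1)
H(Y) = -863 + Y
1/(H(-463) + c(-277, 914)) = 1/((-863 - 463) + 1) = 1/(-1326 + 1) = 1/(-1325) = -1/1325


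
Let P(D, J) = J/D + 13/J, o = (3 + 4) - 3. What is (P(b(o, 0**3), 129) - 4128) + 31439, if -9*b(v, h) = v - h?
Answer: 13942759/516 ≈ 27021.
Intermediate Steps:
o = 4 (o = 7 - 3 = 4)
b(v, h) = -v/9 + h/9 (b(v, h) = -(v - h)/9 = -v/9 + h/9)
P(D, J) = 13/J + J/D
(P(b(o, 0**3), 129) - 4128) + 31439 = ((13/129 + 129/(-1/9*4 + (1/9)*0**3)) - 4128) + 31439 = ((13*(1/129) + 129/(-4/9 + (1/9)*0)) - 4128) + 31439 = ((13/129 + 129/(-4/9 + 0)) - 4128) + 31439 = ((13/129 + 129/(-4/9)) - 4128) + 31439 = ((13/129 + 129*(-9/4)) - 4128) + 31439 = ((13/129 - 1161/4) - 4128) + 31439 = (-149717/516 - 4128) + 31439 = -2279765/516 + 31439 = 13942759/516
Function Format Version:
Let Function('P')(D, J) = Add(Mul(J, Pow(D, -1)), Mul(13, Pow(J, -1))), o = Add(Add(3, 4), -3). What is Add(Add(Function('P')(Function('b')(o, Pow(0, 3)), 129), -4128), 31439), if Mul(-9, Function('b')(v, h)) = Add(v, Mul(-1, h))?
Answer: Rational(13942759, 516) ≈ 27021.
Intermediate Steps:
o = 4 (o = Add(7, -3) = 4)
Function('b')(v, h) = Add(Mul(Rational(-1, 9), v), Mul(Rational(1, 9), h)) (Function('b')(v, h) = Mul(Rational(-1, 9), Add(v, Mul(-1, h))) = Add(Mul(Rational(-1, 9), v), Mul(Rational(1, 9), h)))
Function('P')(D, J) = Add(Mul(13, Pow(J, -1)), Mul(J, Pow(D, -1)))
Add(Add(Function('P')(Function('b')(o, Pow(0, 3)), 129), -4128), 31439) = Add(Add(Add(Mul(13, Pow(129, -1)), Mul(129, Pow(Add(Mul(Rational(-1, 9), 4), Mul(Rational(1, 9), Pow(0, 3))), -1))), -4128), 31439) = Add(Add(Add(Mul(13, Rational(1, 129)), Mul(129, Pow(Add(Rational(-4, 9), Mul(Rational(1, 9), 0)), -1))), -4128), 31439) = Add(Add(Add(Rational(13, 129), Mul(129, Pow(Add(Rational(-4, 9), 0), -1))), -4128), 31439) = Add(Add(Add(Rational(13, 129), Mul(129, Pow(Rational(-4, 9), -1))), -4128), 31439) = Add(Add(Add(Rational(13, 129), Mul(129, Rational(-9, 4))), -4128), 31439) = Add(Add(Add(Rational(13, 129), Rational(-1161, 4)), -4128), 31439) = Add(Add(Rational(-149717, 516), -4128), 31439) = Add(Rational(-2279765, 516), 31439) = Rational(13942759, 516)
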